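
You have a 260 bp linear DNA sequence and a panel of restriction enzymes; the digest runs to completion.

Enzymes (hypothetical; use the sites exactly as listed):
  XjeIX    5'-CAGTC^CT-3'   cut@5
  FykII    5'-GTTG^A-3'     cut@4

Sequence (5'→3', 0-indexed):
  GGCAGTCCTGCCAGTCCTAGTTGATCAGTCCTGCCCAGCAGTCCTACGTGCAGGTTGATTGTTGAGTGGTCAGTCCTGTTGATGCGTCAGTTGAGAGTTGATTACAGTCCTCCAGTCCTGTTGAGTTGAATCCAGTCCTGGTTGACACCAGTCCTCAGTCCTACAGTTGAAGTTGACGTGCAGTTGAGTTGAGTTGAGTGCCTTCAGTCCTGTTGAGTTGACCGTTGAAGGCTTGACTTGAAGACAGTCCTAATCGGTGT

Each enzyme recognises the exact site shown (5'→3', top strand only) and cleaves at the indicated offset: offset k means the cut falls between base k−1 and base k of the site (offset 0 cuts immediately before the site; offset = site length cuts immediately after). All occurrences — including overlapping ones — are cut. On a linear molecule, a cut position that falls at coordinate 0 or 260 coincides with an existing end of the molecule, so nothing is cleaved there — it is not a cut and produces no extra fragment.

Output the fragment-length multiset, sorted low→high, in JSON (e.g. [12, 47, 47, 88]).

Per-enzyme occurrences:
  XjeIX (CAGTCCT, off=5): starts [2, 11, 25, 38, 70, 104, 112, 132, 148, 155, 204, 244] → cuts [7, 16, 30, 43, 75, 109, 117, 137, 153, 160, 209, 249]
  FykII (GTTGA, off=4): starts [19, 53, 60, 77, 89, 96, 119, 124, 140, 165, 171, 182, 187, 192, 211, 216, 223] → cuts [23, 57, 64, 81, 93, 100, 123, 128, 144, 169, 175, 186, 191, 196, 215, 220, 227]

All cut coordinates (distinct, sorted): [7, 16, 23, 30, 43, 57, 64, 75, 81, 93, 100, 109, 117, 123, 128, 137, 144, 153, 160, 169, 175, 186, 191, 196, 209, 215, 220, 227, 249]

Fragments:
  [0,7): 7 bp
  [7,16): 9 bp
  [16,23): 7 bp
  [23,30): 7 bp
  [30,43): 13 bp
  [43,57): 14 bp
  [57,64): 7 bp
  [64,75): 11 bp
  [75,81): 6 bp
  [81,93): 12 bp
  [93,100): 7 bp
  [100,109): 9 bp
  [109,117): 8 bp
  [117,123): 6 bp
  [123,128): 5 bp
  [128,137): 9 bp
  [137,144): 7 bp
  [144,153): 9 bp
  [153,160): 7 bp
  [160,169): 9 bp
  [169,175): 6 bp
  [175,186): 11 bp
  [186,191): 5 bp
  [191,196): 5 bp
  [196,209): 13 bp
  [209,215): 6 bp
  [215,220): 5 bp
  [220,227): 7 bp
  [227,249): 22 bp
  [249,260): 11 bp

[5,5,5,5,6,6,6,6,7,7,7,7,7,7,7,7,8,9,9,9,9,9,11,11,11,12,13,13,14,22]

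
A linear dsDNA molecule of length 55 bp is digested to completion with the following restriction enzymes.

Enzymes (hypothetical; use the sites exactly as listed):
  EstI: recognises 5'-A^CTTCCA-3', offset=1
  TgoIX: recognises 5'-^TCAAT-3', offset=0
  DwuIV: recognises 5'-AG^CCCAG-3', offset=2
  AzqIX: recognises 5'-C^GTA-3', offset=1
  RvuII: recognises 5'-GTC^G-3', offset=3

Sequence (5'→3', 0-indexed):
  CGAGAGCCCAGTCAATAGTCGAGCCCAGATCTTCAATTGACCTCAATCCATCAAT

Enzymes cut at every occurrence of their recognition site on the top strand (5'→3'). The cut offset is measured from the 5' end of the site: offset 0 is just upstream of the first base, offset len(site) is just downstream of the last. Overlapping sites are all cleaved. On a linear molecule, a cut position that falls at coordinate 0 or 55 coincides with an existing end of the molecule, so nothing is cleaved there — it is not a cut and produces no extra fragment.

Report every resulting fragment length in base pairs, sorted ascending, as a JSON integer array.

[3,5,5,6,8,9,9,10]

Site scan:
  EstI (ACTTCCA, off=1): no sites
  TgoIX TCAAT/0: at [11, 32, 42, 50] ⇒ [11, 32, 42, 50]
  DwuIV AGCCCAG/2: at [4, 21] ⇒ [6, 23]
  AzqIX (CGTA, off=1): no sites
  RvuII GTCG/3: at [17] ⇒ [20]

Pooled cuts: [6, 11, 20, 23, 32, 42, 50]

Fragment lengths:
  [0,6): 6 bp
  [6,11): 5 bp
  [11,20): 9 bp
  [20,23): 3 bp
  [23,32): 9 bp
  [32,42): 10 bp
  [42,50): 8 bp
  [50,55): 5 bp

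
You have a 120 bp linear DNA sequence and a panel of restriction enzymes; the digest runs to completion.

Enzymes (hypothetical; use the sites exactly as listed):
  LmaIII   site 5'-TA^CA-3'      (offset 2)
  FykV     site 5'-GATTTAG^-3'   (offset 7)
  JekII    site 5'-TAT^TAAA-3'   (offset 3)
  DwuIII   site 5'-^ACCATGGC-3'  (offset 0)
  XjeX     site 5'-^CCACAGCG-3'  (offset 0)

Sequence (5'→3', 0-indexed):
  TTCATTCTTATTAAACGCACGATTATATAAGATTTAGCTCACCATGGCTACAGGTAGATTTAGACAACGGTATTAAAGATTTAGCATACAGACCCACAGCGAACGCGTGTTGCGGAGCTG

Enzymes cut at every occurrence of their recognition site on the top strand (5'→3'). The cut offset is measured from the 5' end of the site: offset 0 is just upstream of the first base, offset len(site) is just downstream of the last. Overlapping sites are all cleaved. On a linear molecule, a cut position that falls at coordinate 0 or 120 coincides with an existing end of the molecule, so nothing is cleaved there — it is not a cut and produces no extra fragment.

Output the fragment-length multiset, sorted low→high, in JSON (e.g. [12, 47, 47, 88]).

Per-enzyme occurrences:
  LmaIII (TACA, off=2): starts [48, 86] → cuts [50, 88]
  FykV (GATTTAG, off=7): starts [30, 56, 77] → cuts [37, 63, 84]
  JekII (TATTAAA, off=3): starts [8, 70] → cuts [11, 73]
  DwuIII (ACCATGGC, off=0): starts [40] → cuts [40]
  XjeX (CCACAGCG, off=0): starts [93] → cuts [93]

Pooled cuts: [11, 37, 40, 50, 63, 73, 84, 88, 93]

Fragments:
  [0,11): 11 bp
  [11,37): 26 bp
  [37,40): 3 bp
  [40,50): 10 bp
  [50,63): 13 bp
  [63,73): 10 bp
  [73,84): 11 bp
  [84,88): 4 bp
  [88,93): 5 bp
  [93,120): 27 bp

[3,4,5,10,10,11,11,13,26,27]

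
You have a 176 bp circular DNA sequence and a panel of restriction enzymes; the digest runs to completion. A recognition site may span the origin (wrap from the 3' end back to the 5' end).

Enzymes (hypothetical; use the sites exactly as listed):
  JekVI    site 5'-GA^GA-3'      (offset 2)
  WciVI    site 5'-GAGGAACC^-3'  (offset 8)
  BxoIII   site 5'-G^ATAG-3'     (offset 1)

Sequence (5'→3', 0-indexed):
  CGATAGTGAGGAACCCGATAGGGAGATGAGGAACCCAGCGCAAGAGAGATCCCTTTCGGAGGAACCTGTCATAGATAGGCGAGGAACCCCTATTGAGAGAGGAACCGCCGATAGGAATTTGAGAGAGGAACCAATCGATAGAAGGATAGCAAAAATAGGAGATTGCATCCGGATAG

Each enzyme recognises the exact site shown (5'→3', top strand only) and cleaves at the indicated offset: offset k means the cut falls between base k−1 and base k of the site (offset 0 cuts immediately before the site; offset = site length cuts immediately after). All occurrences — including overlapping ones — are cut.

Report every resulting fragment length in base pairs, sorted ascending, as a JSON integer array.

[2,2,2,2,4,5,6,7,8,8,8,8,8,10,11,12,12,13,14,15,19]

Site scan:
  JekVI GAGA/2: at [22, 43, 45, 94, 96, 120, 122, 158] ⇒ [24, 45, 47, 96, 98, 122, 124, 160]
  WciVI GAGGAACC/8: at [7, 27, 58, 80, 98, 124] ⇒ [15, 35, 66, 88, 106, 132]
  BxoIII GATAG/1: at [1, 16, 73, 109, 136, 144, 171] ⇒ [2, 17, 74, 110, 137, 145, 172]

All cut coordinates (distinct, sorted): [2, 15, 17, 24, 35, 45, 47, 66, 74, 88, 96, 98, 106, 110, 122, 124, 132, 137, 145, 160, 172]

Fragment lengths:
  2→15: 13 bp
  15→17: 2 bp
  17→24: 7 bp
  24→35: 11 bp
  35→45: 10 bp
  45→47: 2 bp
  47→66: 19 bp
  66→74: 8 bp
  74→88: 14 bp
  88→96: 8 bp
  96→98: 2 bp
  98→106: 8 bp
  106→110: 4 bp
  110→122: 12 bp
  122→124: 2 bp
  124→132: 8 bp
  132→137: 5 bp
  137→145: 8 bp
  145→160: 15 bp
  160→172: 12 bp
  172→2 (wrap): 176-172+2 = 6 bp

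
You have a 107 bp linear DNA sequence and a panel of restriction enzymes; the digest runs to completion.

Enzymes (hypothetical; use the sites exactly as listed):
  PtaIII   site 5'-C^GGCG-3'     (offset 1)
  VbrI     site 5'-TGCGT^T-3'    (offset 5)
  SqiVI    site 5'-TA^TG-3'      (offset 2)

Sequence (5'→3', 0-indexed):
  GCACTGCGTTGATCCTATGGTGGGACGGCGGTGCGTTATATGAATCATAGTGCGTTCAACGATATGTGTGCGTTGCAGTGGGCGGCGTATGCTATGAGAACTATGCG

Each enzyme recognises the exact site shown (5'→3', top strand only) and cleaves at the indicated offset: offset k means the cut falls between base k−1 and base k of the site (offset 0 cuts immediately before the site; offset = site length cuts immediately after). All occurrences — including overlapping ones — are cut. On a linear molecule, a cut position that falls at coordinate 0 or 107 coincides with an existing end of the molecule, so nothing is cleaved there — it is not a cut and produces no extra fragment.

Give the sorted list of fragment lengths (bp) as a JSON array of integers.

Scan for sites:
  PtaIII CGGCG/1: at [25, 82] ⇒ [26, 83]
  VbrI TGCGTT/5: at [4, 31, 50, 68] ⇒ [9, 36, 55, 73]
  SqiVI TATG/2: at [15, 38, 62, 87, 92, 101] ⇒ [17, 40, 64, 89, 94, 103]

All cut coordinates (distinct, sorted): [9, 17, 26, 36, 40, 55, 64, 73, 83, 89, 94, 103]

Fragments:
  [0,9): 9 bp
  [9,17): 8 bp
  [17,26): 9 bp
  [26,36): 10 bp
  [36,40): 4 bp
  [40,55): 15 bp
  [55,64): 9 bp
  [64,73): 9 bp
  [73,83): 10 bp
  [83,89): 6 bp
  [89,94): 5 bp
  [94,103): 9 bp
  [103,107): 4 bp

[4,4,5,6,8,9,9,9,9,9,10,10,15]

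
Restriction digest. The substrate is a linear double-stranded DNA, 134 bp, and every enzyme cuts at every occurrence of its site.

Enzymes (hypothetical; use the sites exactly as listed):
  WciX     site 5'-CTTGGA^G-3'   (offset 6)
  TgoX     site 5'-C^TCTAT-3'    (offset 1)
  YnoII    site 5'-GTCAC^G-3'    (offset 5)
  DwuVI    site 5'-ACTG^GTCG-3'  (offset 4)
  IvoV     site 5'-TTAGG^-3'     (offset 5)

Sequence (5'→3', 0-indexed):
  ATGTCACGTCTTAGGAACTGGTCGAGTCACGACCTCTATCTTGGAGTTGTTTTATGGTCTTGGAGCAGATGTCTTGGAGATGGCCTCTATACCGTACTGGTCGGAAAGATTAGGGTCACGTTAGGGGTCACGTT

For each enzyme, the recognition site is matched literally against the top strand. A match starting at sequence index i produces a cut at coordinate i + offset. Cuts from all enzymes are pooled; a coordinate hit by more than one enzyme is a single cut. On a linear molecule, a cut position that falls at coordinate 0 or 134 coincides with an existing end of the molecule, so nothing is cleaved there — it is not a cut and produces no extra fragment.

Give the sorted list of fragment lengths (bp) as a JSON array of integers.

[3,4,5,5,6,6,7,7,8,10,11,14,14,15,19]

Site scan:
  WciX CTTGGAG/6: at [39, 58, 72] ⇒ [45, 64, 78]
  TgoX CTCTAT/1: at [33, 84] ⇒ [34, 85]
  YnoII GTCACG/5: at [2, 25, 114, 126] ⇒ [7, 30, 119, 131]
  DwuVI ACTGGTCG/4: at [16, 95] ⇒ [20, 99]
  IvoV TTAGG/5: at [10, 109, 120] ⇒ [15, 114, 125]

Pooled cuts: [7, 15, 20, 30, 34, 45, 64, 78, 85, 99, 114, 119, 125, 131]

Fragment lengths:
  [0,7): 7 bp
  [7,15): 8 bp
  [15,20): 5 bp
  [20,30): 10 bp
  [30,34): 4 bp
  [34,45): 11 bp
  [45,64): 19 bp
  [64,78): 14 bp
  [78,85): 7 bp
  [85,99): 14 bp
  [99,114): 15 bp
  [114,119): 5 bp
  [119,125): 6 bp
  [125,131): 6 bp
  [131,134): 3 bp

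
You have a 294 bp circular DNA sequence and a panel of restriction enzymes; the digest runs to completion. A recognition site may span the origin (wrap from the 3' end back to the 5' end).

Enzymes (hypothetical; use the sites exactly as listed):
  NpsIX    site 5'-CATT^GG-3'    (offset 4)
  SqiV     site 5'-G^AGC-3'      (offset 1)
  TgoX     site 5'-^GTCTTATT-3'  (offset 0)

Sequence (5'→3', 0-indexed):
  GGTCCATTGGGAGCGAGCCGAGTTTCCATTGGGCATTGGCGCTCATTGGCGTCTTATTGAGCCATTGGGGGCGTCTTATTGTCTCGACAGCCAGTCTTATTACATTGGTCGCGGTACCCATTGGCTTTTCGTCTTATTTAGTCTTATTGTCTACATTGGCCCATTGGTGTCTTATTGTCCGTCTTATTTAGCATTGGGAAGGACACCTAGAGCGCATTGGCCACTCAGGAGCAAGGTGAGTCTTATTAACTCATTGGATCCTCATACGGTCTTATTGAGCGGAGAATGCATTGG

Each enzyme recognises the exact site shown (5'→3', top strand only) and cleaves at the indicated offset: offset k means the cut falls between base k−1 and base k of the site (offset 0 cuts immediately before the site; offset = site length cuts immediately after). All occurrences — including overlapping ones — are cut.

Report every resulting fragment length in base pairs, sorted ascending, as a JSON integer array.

[3,3,3,4,6,7,7,8,8,8,9,9,10,10,10,10,11,12,13,13,15,15,15,15,16,16,17,21]

Per-enzyme occurrences:
  NpsIX CATTGG/4: at [4, 26, 33, 43, 62, 102, 118, 153, 161, 191, 214, 251, 288] ⇒ [8, 30, 37, 47, 66, 106, 122, 157, 165, 195, 218, 255, 292]
  SqiV GAGC/1: at [10, 14, 58, 209, 228, 276] ⇒ [11, 15, 59, 210, 229, 277]
  TgoX GTCTTATT/0: at [50, 72, 93, 130, 140, 168, 180, 239, 268] ⇒ [50, 72, 93, 130, 140, 168, 180, 239, 268]

Pooled cuts: [8, 11, 15, 30, 37, 47, 50, 59, 66, 72, 93, 106, 122, 130, 140, 157, 165, 168, 180, 195, 210, 218, 229, 239, 255, 268, 277, 292]

Fragments:
  8→11: 3 bp
  11→15: 4 bp
  15→30: 15 bp
  30→37: 7 bp
  37→47: 10 bp
  47→50: 3 bp
  50→59: 9 bp
  59→66: 7 bp
  66→72: 6 bp
  72→93: 21 bp
  93→106: 13 bp
  106→122: 16 bp
  122→130: 8 bp
  130→140: 10 bp
  140→157: 17 bp
  157→165: 8 bp
  165→168: 3 bp
  168→180: 12 bp
  180→195: 15 bp
  195→210: 15 bp
  210→218: 8 bp
  218→229: 11 bp
  229→239: 10 bp
  239→255: 16 bp
  255→268: 13 bp
  268→277: 9 bp
  277→292: 15 bp
  292→8 (wrap): 294-292+8 = 10 bp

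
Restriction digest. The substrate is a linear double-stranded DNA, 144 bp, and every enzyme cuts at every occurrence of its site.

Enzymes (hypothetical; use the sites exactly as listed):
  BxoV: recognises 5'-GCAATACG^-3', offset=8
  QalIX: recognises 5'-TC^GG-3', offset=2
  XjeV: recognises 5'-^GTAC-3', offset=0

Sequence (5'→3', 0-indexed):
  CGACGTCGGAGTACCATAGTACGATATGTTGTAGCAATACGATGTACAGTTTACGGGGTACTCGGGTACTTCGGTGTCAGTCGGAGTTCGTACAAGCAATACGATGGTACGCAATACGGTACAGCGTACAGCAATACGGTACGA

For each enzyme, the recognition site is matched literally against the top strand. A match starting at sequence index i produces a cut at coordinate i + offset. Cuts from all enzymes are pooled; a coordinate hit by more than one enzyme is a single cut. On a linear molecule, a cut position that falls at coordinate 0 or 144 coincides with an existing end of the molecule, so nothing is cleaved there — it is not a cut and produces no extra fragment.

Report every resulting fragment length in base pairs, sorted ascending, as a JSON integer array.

[2,2,3,3,6,6,7,7,7,7,8,10,12,13,14,14,23]

Site scan:
  BxoV GCAATACG/8: at [33, 95, 110, 130] ⇒ [41, 103, 118, 138]
  QalIX TCGG/2: at [5, 61, 70, 80] ⇒ [7, 63, 72, 82]
  XjeV GTAC/0: at [10, 18, 43, 57, 65, 89, 106, 118, 125, 138] ⇒ [10, 18, 43, 57, 65, 89, 106, 118, 125, 138]

Pooled cuts: [7, 10, 18, 41, 43, 57, 63, 65, 72, 82, 89, 103, 106, 118, 125, 138]

Fragment lengths:
  [0,7): 7 bp
  [7,10): 3 bp
  [10,18): 8 bp
  [18,41): 23 bp
  [41,43): 2 bp
  [43,57): 14 bp
  [57,63): 6 bp
  [63,65): 2 bp
  [65,72): 7 bp
  [72,82): 10 bp
  [82,89): 7 bp
  [89,103): 14 bp
  [103,106): 3 bp
  [106,118): 12 bp
  [118,125): 7 bp
  [125,138): 13 bp
  [138,144): 6 bp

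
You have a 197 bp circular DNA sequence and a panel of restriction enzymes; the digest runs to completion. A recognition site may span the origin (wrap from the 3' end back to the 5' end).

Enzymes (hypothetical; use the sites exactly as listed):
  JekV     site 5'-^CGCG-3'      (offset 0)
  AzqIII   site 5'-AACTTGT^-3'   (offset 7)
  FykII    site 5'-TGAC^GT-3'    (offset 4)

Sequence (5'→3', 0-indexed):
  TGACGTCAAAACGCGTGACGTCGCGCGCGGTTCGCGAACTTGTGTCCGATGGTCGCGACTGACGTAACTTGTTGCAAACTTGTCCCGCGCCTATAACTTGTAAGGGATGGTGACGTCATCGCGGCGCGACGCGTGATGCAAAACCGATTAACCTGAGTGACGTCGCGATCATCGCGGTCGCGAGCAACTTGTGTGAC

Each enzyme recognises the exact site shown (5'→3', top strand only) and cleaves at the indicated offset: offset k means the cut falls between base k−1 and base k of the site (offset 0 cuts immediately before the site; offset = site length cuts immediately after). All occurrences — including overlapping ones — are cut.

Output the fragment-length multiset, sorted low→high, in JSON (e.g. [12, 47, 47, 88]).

Site scan:
  JekV CGCG/0: at [11, 21, 23, 25, 32, 53, 85, 119, 124, 129, 163, 172, 178] ⇒ [11, 21, 23, 25, 32, 53, 85, 119, 124, 129, 163, 172, 178]
  AzqIII AACTTGT/7: at [36, 65, 76, 94, 185] ⇒ [43, 72, 83, 101, 192]
  FykII TGACGT/4: at [0, 15, 59, 110, 157] ⇒ [4, 19, 63, 114, 161]

All cut coordinates (distinct, sorted): [4, 11, 19, 21, 23, 25, 32, 43, 53, 63, 72, 83, 85, 101, 114, 119, 124, 129, 161, 163, 172, 178, 192]

Fragments:
  4→11: 7 bp
  11→19: 8 bp
  19→21: 2 bp
  21→23: 2 bp
  23→25: 2 bp
  25→32: 7 bp
  32→43: 11 bp
  43→53: 10 bp
  53→63: 10 bp
  63→72: 9 bp
  72→83: 11 bp
  83→85: 2 bp
  85→101: 16 bp
  101→114: 13 bp
  114→119: 5 bp
  119→124: 5 bp
  124→129: 5 bp
  129→161: 32 bp
  161→163: 2 bp
  163→172: 9 bp
  172→178: 6 bp
  178→192: 14 bp
  192→4 (wrap): 197-192+4 = 9 bp

[2,2,2,2,2,5,5,5,6,7,7,8,9,9,9,10,10,11,11,13,14,16,32]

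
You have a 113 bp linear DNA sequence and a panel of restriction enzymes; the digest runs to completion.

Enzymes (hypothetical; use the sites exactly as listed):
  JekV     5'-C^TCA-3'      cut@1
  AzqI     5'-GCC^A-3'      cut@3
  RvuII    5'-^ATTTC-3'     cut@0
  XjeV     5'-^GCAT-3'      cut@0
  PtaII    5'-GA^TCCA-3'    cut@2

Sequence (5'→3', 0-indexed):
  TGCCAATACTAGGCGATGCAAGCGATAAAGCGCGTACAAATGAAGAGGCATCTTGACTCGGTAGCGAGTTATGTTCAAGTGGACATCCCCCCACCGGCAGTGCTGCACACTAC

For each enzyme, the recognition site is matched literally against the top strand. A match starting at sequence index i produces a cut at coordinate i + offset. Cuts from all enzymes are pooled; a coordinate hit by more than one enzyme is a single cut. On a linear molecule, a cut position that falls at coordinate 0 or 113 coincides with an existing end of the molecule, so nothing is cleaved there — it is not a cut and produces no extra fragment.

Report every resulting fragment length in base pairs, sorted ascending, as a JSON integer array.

[4,43,66]

Site scan:
  JekV (CTCA, off=1): no sites
  AzqI (GCCA, off=3): starts [1] → cuts [4]
  RvuII (ATTTC, off=0): no sites
  XjeV (GCAT, off=0): starts [47] → cuts [47]
  PtaII (GATCCA, off=2): no sites

Pooled cuts: [4, 47]

Fragments:
  [0,4): 4 bp
  [4,47): 43 bp
  [47,113): 66 bp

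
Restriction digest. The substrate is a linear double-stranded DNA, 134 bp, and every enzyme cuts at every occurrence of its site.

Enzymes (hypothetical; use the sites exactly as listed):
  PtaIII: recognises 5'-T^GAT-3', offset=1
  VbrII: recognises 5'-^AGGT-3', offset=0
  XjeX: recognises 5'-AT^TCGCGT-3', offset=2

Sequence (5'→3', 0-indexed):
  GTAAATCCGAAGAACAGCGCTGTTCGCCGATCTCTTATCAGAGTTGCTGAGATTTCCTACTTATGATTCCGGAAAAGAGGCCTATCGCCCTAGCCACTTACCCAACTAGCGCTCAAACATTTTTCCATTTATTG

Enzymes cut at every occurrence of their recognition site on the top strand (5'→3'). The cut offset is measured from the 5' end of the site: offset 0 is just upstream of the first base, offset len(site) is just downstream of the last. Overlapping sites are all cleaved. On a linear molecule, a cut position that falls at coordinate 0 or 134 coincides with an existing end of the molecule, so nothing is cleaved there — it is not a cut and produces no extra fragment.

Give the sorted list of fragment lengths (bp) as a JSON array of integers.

Site scan:
  PtaIII (TGAT, off=1): starts [63] → cuts [64]
  VbrII (AGGT, off=0): no sites
  XjeX (ATTCGCGT, off=2): no sites

Pooled cuts: [64]

Fragments:
  [0,64): 64 bp
  [64,134): 70 bp

[64,70]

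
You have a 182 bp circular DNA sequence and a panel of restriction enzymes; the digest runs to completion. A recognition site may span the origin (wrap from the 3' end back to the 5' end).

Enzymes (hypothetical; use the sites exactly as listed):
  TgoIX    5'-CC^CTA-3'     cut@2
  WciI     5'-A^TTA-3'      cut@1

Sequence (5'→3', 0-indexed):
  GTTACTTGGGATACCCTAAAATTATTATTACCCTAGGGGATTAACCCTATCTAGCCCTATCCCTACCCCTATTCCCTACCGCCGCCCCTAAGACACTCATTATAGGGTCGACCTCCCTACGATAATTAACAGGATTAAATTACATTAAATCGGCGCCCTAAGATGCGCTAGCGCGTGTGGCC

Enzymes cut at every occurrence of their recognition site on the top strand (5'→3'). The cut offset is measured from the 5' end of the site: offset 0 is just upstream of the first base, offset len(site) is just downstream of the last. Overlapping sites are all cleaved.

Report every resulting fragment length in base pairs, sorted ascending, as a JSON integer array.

Per-enzyme occurrences:
  TgoIX (CCCTA, off=2): starts [13, 30, 44, 54, 60, 66, 73, 85, 114, 155] → cuts [15, 32, 46, 56, 62, 68, 75, 87, 116, 157]
  WciI (ATTA, off=1): starts [20, 23, 26, 39, 98, 124, 133, 138, 143] → cuts [21, 24, 27, 40, 99, 125, 134, 139, 144]

All cut coordinates (distinct, sorted): [15, 21, 24, 27, 32, 40, 46, 56, 62, 68, 75, 87, 99, 116, 125, 134, 139, 144, 157]

Fragments:
  15→21: 6 bp
  21→24: 3 bp
  24→27: 3 bp
  27→32: 5 bp
  32→40: 8 bp
  40→46: 6 bp
  46→56: 10 bp
  56→62: 6 bp
  62→68: 6 bp
  68→75: 7 bp
  75→87: 12 bp
  87→99: 12 bp
  99→116: 17 bp
  116→125: 9 bp
  125→134: 9 bp
  134→139: 5 bp
  139→144: 5 bp
  144→157: 13 bp
  157→15 (wrap): 182-157+15 = 40 bp

[3,3,5,5,5,6,6,6,6,7,8,9,9,10,12,12,13,17,40]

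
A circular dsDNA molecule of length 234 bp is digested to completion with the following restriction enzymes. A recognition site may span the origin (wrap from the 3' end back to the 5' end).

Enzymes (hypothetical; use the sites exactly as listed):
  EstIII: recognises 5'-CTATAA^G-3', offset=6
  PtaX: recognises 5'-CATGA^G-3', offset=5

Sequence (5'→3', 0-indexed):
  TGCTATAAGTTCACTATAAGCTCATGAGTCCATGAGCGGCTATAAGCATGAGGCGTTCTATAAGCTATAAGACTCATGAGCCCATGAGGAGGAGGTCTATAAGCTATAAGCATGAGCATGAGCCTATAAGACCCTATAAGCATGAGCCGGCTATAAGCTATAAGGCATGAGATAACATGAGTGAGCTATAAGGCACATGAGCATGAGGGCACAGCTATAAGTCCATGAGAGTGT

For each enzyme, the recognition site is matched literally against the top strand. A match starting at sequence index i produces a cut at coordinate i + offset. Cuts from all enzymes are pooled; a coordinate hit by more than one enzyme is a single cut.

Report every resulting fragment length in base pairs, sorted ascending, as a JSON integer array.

Per-enzyme occurrences:
  EstIII CTATAAG/6: at [2, 13, 39, 57, 64, 96, 103, 123, 133, 150, 157, 185, 214] ⇒ [8, 19, 45, 63, 70, 102, 109, 129, 139, 156, 163, 191, 220]
  PtaX CATGAG/5: at [22, 30, 46, 74, 82, 110, 116, 140, 165, 175, 195, 201, 223] ⇒ [27, 35, 51, 79, 87, 115, 121, 145, 170, 180, 200, 206, 228]

Pooled cuts: [8, 19, 27, 35, 45, 51, 63, 70, 79, 87, 102, 109, 115, 121, 129, 139, 145, 156, 163, 170, 180, 191, 200, 206, 220, 228]

Fragments:
  8→19: 11 bp
  19→27: 8 bp
  27→35: 8 bp
  35→45: 10 bp
  45→51: 6 bp
  51→63: 12 bp
  63→70: 7 bp
  70→79: 9 bp
  79→87: 8 bp
  87→102: 15 bp
  102→109: 7 bp
  109→115: 6 bp
  115→121: 6 bp
  121→129: 8 bp
  129→139: 10 bp
  139→145: 6 bp
  145→156: 11 bp
  156→163: 7 bp
  163→170: 7 bp
  170→180: 10 bp
  180→191: 11 bp
  191→200: 9 bp
  200→206: 6 bp
  206→220: 14 bp
  220→228: 8 bp
  228→8 (wrap): 234-228+8 = 14 bp

[6,6,6,6,6,7,7,7,7,8,8,8,8,8,9,9,10,10,10,11,11,11,12,14,14,15]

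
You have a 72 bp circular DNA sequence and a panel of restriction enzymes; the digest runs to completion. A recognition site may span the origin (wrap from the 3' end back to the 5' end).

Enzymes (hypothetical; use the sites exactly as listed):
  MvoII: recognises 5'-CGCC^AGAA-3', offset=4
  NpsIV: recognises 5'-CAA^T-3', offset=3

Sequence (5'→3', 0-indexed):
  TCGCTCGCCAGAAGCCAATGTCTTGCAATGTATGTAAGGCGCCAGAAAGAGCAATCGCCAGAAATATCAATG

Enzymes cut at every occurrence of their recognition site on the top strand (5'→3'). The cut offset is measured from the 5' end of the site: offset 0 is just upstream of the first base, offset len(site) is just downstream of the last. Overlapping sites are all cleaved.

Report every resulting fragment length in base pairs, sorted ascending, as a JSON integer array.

Per-enzyme occurrences:
  MvoII (CGCCAGAA, off=4): starts [5, 39, 55] → cuts [9, 43, 59]
  NpsIV (CAAT, off=3): starts [15, 25, 51, 67] → cuts [18, 28, 54, 70]

All cut coordinates (distinct, sorted): [9, 18, 28, 43, 54, 59, 70]

Fragment lengths:
  9→18: 9 bp
  18→28: 10 bp
  28→43: 15 bp
  43→54: 11 bp
  54→59: 5 bp
  59→70: 11 bp
  70→9 (wrap): 72-70+9 = 11 bp

[5,9,10,11,11,11,15]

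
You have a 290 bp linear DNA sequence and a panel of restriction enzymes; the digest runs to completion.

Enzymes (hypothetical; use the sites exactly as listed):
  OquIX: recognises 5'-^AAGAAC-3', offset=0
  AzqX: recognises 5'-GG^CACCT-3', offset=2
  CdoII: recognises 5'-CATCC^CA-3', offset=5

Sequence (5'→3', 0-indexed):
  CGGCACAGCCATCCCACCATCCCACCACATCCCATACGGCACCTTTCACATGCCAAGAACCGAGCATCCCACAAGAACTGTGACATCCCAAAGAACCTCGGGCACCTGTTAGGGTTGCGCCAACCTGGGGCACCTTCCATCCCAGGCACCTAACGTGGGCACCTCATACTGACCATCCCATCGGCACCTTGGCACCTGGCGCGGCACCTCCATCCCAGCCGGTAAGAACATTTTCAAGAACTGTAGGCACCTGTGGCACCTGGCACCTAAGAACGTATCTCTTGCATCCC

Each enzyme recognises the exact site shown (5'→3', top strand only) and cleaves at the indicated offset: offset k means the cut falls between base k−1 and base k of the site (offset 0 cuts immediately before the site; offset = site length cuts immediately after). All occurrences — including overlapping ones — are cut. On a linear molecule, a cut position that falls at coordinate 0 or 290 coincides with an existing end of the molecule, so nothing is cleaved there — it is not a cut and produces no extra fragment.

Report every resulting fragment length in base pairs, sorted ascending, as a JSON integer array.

[2,3,4,5,6,7,7,8,8,8,9,10,11,12,12,12,12,12,13,14,15,15,16,19,22,28]

Per-enzyme occurrences:
  OquIX AAGAAC/0: at [54, 72, 90, 223, 235, 268] ⇒ [54, 72, 90, 223, 235, 268]
  AzqX GGCACCT/2: at [37, 100, 128, 144, 157, 182, 190, 202, 245, 254, 261] ⇒ [39, 102, 130, 146, 159, 184, 192, 204, 247, 256, 263]
  CdoII CATCCCA/5: at [9, 17, 27, 64, 83, 137, 173, 210] ⇒ [14, 22, 32, 69, 88, 142, 178, 215]

All cut coordinates (distinct, sorted): [14, 22, 32, 39, 54, 69, 72, 88, 90, 102, 130, 142, 146, 159, 178, 184, 192, 204, 215, 223, 235, 247, 256, 263, 268]

Fragment lengths:
  [0,14): 14 bp
  [14,22): 8 bp
  [22,32): 10 bp
  [32,39): 7 bp
  [39,54): 15 bp
  [54,69): 15 bp
  [69,72): 3 bp
  [72,88): 16 bp
  [88,90): 2 bp
  [90,102): 12 bp
  [102,130): 28 bp
  [130,142): 12 bp
  [142,146): 4 bp
  [146,159): 13 bp
  [159,178): 19 bp
  [178,184): 6 bp
  [184,192): 8 bp
  [192,204): 12 bp
  [204,215): 11 bp
  [215,223): 8 bp
  [223,235): 12 bp
  [235,247): 12 bp
  [247,256): 9 bp
  [256,263): 7 bp
  [263,268): 5 bp
  [268,290): 22 bp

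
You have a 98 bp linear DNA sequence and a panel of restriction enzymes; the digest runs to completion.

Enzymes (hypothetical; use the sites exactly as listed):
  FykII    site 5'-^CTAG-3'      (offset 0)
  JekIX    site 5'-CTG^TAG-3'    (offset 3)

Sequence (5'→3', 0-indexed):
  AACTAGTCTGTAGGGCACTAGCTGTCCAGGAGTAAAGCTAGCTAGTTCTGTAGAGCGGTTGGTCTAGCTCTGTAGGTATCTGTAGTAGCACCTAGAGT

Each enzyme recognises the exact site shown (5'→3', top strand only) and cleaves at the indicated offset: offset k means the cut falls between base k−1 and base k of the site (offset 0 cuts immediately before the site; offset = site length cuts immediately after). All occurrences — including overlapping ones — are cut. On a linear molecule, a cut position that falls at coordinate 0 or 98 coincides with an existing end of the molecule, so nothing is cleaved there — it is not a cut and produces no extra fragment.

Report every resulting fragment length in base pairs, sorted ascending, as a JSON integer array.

[2,4,7,7,8,9,9,9,10,13,20]

Scan for sites:
  FykII (CTAG, off=0): starts [2, 17, 37, 41, 63, 91] → cuts [2, 17, 37, 41, 63, 91]
  JekIX (CTGTAG, off=3): starts [7, 47, 69, 79] → cuts [10, 50, 72, 82]

All cut coordinates (distinct, sorted): [2, 10, 17, 37, 41, 50, 63, 72, 82, 91]

Fragment lengths:
  [0,2): 2 bp
  [2,10): 8 bp
  [10,17): 7 bp
  [17,37): 20 bp
  [37,41): 4 bp
  [41,50): 9 bp
  [50,63): 13 bp
  [63,72): 9 bp
  [72,82): 10 bp
  [82,91): 9 bp
  [91,98): 7 bp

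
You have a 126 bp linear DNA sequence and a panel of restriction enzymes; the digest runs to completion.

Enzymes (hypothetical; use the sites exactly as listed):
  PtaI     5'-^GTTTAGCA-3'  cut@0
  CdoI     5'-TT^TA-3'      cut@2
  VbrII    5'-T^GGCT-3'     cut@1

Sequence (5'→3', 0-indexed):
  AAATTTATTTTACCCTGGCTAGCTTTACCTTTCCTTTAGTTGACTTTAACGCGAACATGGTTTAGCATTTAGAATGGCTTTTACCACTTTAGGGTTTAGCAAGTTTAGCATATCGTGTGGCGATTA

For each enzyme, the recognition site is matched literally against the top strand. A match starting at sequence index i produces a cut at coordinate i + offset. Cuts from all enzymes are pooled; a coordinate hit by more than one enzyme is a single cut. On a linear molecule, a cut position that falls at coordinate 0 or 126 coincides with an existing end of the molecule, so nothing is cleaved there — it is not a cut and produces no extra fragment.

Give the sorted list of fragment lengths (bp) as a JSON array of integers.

[3,3,3,4,5,5,6,6,6,6,7,8,9,10,11,13,21]

Per-enzyme occurrences:
  PtaI GTTTAGCA/0: at [59, 93, 102] ⇒ [59, 93, 102]
  CdoI TTTA/2: at [3, 8, 23, 34, 44, 60, 67, 79, 87, 94, 103] ⇒ [5, 10, 25, 36, 46, 62, 69, 81, 89, 96, 105]
  VbrII TGGCT/1: at [15, 74] ⇒ [16, 75]

All cut coordinates (distinct, sorted): [5, 10, 16, 25, 36, 46, 59, 62, 69, 75, 81, 89, 93, 96, 102, 105]

Fragment lengths:
  [0,5): 5 bp
  [5,10): 5 bp
  [10,16): 6 bp
  [16,25): 9 bp
  [25,36): 11 bp
  [36,46): 10 bp
  [46,59): 13 bp
  [59,62): 3 bp
  [62,69): 7 bp
  [69,75): 6 bp
  [75,81): 6 bp
  [81,89): 8 bp
  [89,93): 4 bp
  [93,96): 3 bp
  [96,102): 6 bp
  [102,105): 3 bp
  [105,126): 21 bp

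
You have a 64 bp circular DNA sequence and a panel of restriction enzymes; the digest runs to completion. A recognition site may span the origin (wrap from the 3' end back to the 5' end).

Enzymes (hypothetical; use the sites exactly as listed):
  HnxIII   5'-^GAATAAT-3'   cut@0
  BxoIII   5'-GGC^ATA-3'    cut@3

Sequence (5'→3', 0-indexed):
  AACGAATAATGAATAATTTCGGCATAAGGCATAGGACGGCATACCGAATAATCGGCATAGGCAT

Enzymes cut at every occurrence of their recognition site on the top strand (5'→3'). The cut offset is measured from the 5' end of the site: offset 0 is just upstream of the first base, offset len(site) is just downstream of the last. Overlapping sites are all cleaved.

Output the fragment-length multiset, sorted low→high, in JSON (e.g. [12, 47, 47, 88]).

Per-enzyme occurrences:
  HnxIII GAATAAT/0: at [3, 10, 45] ⇒ [3, 10, 45]
  BxoIII GGCATA/3: at [20, 27, 37, 53, 59] ⇒ [23, 30, 40, 56, 62]

Pooled cuts: [3, 10, 23, 30, 40, 45, 56, 62]

Fragments:
  3→10: 7 bp
  10→23: 13 bp
  23→30: 7 bp
  30→40: 10 bp
  40→45: 5 bp
  45→56: 11 bp
  56→62: 6 bp
  62→3 (wrap): 64-62+3 = 5 bp

[5,5,6,7,7,10,11,13]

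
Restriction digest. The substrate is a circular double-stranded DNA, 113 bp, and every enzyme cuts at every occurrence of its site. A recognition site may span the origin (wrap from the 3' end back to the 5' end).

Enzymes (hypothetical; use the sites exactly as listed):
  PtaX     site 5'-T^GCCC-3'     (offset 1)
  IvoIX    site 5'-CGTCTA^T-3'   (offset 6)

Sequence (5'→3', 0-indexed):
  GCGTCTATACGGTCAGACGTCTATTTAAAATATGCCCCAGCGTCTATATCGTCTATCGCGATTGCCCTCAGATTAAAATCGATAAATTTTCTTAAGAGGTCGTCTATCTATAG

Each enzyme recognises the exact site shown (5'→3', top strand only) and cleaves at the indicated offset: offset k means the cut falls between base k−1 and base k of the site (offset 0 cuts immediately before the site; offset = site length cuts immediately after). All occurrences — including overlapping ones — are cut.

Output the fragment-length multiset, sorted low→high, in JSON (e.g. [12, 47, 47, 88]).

Site scan:
  PtaX (TGCCC, off=1): starts [32, 62] → cuts [33, 63]
  IvoIX (CGTCTAT, off=6): starts [1, 17, 40, 49, 100] → cuts [7, 23, 46, 55, 106]

All cut coordinates (distinct, sorted): [7, 23, 33, 46, 55, 63, 106]

Fragment lengths:
  7→23: 16 bp
  23→33: 10 bp
  33→46: 13 bp
  46→55: 9 bp
  55→63: 8 bp
  63→106: 43 bp
  106→7 (wrap): 113-106+7 = 14 bp

[8,9,10,13,14,16,43]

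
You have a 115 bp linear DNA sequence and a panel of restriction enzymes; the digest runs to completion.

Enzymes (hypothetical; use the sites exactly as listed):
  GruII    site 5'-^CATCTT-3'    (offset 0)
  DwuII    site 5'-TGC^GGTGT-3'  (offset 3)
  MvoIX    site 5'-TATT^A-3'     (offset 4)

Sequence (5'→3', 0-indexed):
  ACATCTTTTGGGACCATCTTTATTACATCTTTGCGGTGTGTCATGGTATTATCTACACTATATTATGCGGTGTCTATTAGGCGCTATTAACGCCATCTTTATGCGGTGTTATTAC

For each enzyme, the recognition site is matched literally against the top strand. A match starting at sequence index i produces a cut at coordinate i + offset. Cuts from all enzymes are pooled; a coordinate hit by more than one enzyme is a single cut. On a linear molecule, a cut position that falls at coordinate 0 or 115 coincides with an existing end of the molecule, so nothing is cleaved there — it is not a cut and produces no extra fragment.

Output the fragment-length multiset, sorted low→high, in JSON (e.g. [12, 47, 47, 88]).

Site scan:
  GruII (CATCTT, off=0): starts [1, 14, 25, 93] → cuts [1, 14, 25, 93]
  DwuII (TGCGGTGT, off=3): starts [31, 65, 101] → cuts [34, 68, 104]
  MvoIX (TATTA, off=4): starts [20, 46, 60, 74, 84, 109] → cuts [24, 50, 64, 78, 88, 113]

Pooled cuts: [1, 14, 24, 25, 34, 50, 64, 68, 78, 88, 93, 104, 113]

Fragment lengths:
  [0,1): 1 bp
  [1,14): 13 bp
  [14,24): 10 bp
  [24,25): 1 bp
  [25,34): 9 bp
  [34,50): 16 bp
  [50,64): 14 bp
  [64,68): 4 bp
  [68,78): 10 bp
  [78,88): 10 bp
  [88,93): 5 bp
  [93,104): 11 bp
  [104,113): 9 bp
  [113,115): 2 bp

[1,1,2,4,5,9,9,10,10,10,11,13,14,16]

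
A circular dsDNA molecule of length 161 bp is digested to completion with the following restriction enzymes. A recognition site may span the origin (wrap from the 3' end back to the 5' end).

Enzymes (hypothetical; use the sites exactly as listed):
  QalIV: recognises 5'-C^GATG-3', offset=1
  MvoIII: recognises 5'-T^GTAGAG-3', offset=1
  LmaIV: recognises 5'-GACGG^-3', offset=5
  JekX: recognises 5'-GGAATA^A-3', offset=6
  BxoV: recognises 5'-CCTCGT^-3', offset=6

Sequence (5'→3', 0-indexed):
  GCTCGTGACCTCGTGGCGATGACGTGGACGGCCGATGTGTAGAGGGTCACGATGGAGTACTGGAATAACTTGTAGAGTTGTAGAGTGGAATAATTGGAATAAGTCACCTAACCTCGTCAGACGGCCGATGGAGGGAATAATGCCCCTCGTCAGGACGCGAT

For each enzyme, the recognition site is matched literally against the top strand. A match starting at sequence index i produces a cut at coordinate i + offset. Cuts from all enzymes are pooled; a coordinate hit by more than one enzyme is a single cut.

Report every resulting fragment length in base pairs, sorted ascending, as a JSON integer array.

Scan for sites:
  QalIV (CGATG, off=1): starts [16, 32, 49, 125, 157] → cuts [17, 33, 50, 126, 158]
  MvoIII (TGTAGAG, off=1): starts [37, 70, 78] → cuts [38, 71, 79]
  LmaIV (GACGG, off=5): starts [26, 119] → cuts [31, 124]
  JekX (GGAATAA, off=6): starts [61, 86, 95, 133] → cuts [67, 92, 101, 139]
  BxoV (CCTCGT, off=6): starts [8, 111, 144] → cuts [14, 117, 150]

All cut coordinates (distinct, sorted): [14, 17, 31, 33, 38, 50, 67, 71, 79, 92, 101, 117, 124, 126, 139, 150, 158]

Fragment lengths:
  14→17: 3 bp
  17→31: 14 bp
  31→33: 2 bp
  33→38: 5 bp
  38→50: 12 bp
  50→67: 17 bp
  67→71: 4 bp
  71→79: 8 bp
  79→92: 13 bp
  92→101: 9 bp
  101→117: 16 bp
  117→124: 7 bp
  124→126: 2 bp
  126→139: 13 bp
  139→150: 11 bp
  150→158: 8 bp
  158→14 (wrap): 161-158+14 = 17 bp

[2,2,3,4,5,7,8,8,9,11,12,13,13,14,16,17,17]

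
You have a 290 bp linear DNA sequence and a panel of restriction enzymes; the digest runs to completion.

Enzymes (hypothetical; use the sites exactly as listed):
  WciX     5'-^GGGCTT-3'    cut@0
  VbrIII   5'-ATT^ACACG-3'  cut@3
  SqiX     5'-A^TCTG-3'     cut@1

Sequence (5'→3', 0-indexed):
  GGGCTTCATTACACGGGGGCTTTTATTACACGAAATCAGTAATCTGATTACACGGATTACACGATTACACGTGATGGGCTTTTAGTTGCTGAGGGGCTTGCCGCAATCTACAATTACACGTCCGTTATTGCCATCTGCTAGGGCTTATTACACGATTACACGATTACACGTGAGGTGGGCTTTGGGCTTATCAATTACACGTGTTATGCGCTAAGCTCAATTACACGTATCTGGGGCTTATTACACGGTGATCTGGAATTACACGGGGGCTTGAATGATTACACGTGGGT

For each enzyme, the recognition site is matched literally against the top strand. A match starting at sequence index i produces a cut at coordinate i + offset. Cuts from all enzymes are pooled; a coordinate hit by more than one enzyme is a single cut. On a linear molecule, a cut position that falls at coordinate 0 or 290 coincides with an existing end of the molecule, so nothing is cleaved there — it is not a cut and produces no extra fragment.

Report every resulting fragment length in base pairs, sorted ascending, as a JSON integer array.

Per-enzyme occurrences:
  WciX GGGCTT/0: at [0, 16, 75, 93, 140, 176, 183, 233, 266] ⇒ [16, 75, 93, 140, 176, 183, 233, 266] (position 0 is a terminus of the linear molecule — no cut)
  VbrIII ATTACACG/3: at [7, 24, 46, 55, 63, 112, 146, 154, 162, 193, 219, 239, 257, 277] ⇒ [10, 27, 49, 58, 66, 115, 149, 157, 165, 196, 222, 242, 260, 280]
  SqiX ATCTG/1: at [41, 132, 228, 250] ⇒ [42, 133, 229, 251]

Pooled cuts: [10, 16, 27, 42, 49, 58, 66, 75, 93, 115, 133, 140, 149, 157, 165, 176, 183, 196, 222, 229, 233, 242, 251, 260, 266, 280]

Fragment lengths:
  [0,10): 10 bp
  [10,16): 6 bp
  [16,27): 11 bp
  [27,42): 15 bp
  [42,49): 7 bp
  [49,58): 9 bp
  [58,66): 8 bp
  [66,75): 9 bp
  [75,93): 18 bp
  [93,115): 22 bp
  [115,133): 18 bp
  [133,140): 7 bp
  [140,149): 9 bp
  [149,157): 8 bp
  [157,165): 8 bp
  [165,176): 11 bp
  [176,183): 7 bp
  [183,196): 13 bp
  [196,222): 26 bp
  [222,229): 7 bp
  [229,233): 4 bp
  [233,242): 9 bp
  [242,251): 9 bp
  [251,260): 9 bp
  [260,266): 6 bp
  [266,280): 14 bp
  [280,290): 10 bp

[4,6,6,7,7,7,7,8,8,8,9,9,9,9,9,9,10,10,11,11,13,14,15,18,18,22,26]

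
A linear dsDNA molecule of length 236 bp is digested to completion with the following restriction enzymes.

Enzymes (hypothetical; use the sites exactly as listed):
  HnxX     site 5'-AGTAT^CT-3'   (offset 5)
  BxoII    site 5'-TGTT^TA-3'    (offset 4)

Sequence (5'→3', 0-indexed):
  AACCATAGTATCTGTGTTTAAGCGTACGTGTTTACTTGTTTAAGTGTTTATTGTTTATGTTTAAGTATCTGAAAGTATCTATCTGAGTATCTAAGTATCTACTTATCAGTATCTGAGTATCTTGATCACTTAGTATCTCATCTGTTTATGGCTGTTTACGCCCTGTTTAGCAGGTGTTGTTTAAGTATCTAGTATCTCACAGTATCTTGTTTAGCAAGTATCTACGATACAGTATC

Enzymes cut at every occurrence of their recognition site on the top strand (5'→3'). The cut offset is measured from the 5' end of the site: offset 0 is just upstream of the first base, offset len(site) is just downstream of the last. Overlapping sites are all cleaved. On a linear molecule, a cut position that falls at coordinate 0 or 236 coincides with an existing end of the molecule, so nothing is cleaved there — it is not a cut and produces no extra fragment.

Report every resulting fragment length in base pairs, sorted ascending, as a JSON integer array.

[6,6,7,7,7,7,7,8,8,8,8,10,10,10,10,10,11,11,12,14,14,14,15,16]

Per-enzyme occurrences:
  HnxX AGTATCT/5: at [6, 63, 73, 85, 93, 107, 115, 131, 183, 190, 200, 216] ⇒ [11, 68, 78, 90, 98, 112, 120, 136, 188, 195, 205, 221]
  BxoII TGTTTA/4: at [14, 28, 36, 44, 51, 57, 142, 152, 163, 177, 207] ⇒ [18, 32, 40, 48, 55, 61, 146, 156, 167, 181, 211]

Pooled cuts: [11, 18, 32, 40, 48, 55, 61, 68, 78, 90, 98, 112, 120, 136, 146, 156, 167, 181, 188, 195, 205, 211, 221]

Fragments:
  [0,11): 11 bp
  [11,18): 7 bp
  [18,32): 14 bp
  [32,40): 8 bp
  [40,48): 8 bp
  [48,55): 7 bp
  [55,61): 6 bp
  [61,68): 7 bp
  [68,78): 10 bp
  [78,90): 12 bp
  [90,98): 8 bp
  [98,112): 14 bp
  [112,120): 8 bp
  [120,136): 16 bp
  [136,146): 10 bp
  [146,156): 10 bp
  [156,167): 11 bp
  [167,181): 14 bp
  [181,188): 7 bp
  [188,195): 7 bp
  [195,205): 10 bp
  [205,211): 6 bp
  [211,221): 10 bp
  [221,236): 15 bp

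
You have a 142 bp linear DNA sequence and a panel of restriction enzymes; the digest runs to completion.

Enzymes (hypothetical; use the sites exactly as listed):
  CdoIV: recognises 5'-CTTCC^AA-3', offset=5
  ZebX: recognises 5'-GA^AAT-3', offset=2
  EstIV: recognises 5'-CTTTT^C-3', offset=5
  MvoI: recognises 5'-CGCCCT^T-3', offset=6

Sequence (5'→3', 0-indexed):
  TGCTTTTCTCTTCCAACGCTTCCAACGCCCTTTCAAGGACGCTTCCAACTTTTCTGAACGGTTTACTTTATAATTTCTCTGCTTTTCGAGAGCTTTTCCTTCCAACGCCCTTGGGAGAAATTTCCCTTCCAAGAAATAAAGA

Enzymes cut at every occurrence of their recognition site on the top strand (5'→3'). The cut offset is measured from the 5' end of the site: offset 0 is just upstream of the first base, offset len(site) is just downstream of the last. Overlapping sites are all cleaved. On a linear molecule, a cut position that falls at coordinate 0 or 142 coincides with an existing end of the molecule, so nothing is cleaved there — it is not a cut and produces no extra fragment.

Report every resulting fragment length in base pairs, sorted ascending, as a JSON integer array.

Site scan:
  CdoIV CTTCCAA/5: at [9, 18, 41, 98, 125] ⇒ [14, 23, 46, 103, 130]
  ZebX GAAAT/2: at [116, 132] ⇒ [118, 134]
  EstIV CTTTTC/5: at [2, 48, 81, 92] ⇒ [7, 53, 86, 97]
  MvoI CGCCCTT/6: at [25, 105] ⇒ [31, 111]

All cut coordinates (distinct, sorted): [7, 14, 23, 31, 46, 53, 86, 97, 103, 111, 118, 130, 134]

Fragment lengths:
  [0,7): 7 bp
  [7,14): 7 bp
  [14,23): 9 bp
  [23,31): 8 bp
  [31,46): 15 bp
  [46,53): 7 bp
  [53,86): 33 bp
  [86,97): 11 bp
  [97,103): 6 bp
  [103,111): 8 bp
  [111,118): 7 bp
  [118,130): 12 bp
  [130,134): 4 bp
  [134,142): 8 bp

[4,6,7,7,7,7,8,8,8,9,11,12,15,33]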